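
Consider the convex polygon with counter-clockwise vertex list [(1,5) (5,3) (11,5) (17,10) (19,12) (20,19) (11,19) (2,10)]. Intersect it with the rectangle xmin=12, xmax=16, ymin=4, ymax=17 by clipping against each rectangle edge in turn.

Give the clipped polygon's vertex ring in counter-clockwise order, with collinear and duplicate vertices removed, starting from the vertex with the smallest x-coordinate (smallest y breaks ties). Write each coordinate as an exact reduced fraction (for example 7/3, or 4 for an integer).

Clipped polygon: [(12,35/6) (16,55/6) (16,17) (12,17)]

1. After x ≥ 12: [(12,35/6) (17,10) (19,12) (20,19) (12,19)]
2. After x ≤ 16: [(12,35/6) (16,55/6) (16,19) (12,19)]
3. After y ≥ 4: [(12,35/6) (16,55/6) (16,19) (12,19)]
4. After y ≤ 17: [(12,17) (12,35/6) (16,55/6) (16,17)]
5. Canonical ring: [(12,35/6) (16,55/6) (16,17) (12,17)]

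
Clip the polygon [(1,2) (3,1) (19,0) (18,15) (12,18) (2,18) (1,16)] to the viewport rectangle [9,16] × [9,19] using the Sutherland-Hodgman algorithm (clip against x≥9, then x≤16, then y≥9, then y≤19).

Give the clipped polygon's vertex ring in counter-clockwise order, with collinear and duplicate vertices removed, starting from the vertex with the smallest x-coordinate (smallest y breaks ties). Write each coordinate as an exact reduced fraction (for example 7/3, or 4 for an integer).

Clipped polygon: [(9,9) (16,9) (16,16) (12,18) (9,18)]

1. After x ≥ 9: [(9,5/8) (19,0) (18,15) (12,18) (9,18)]
2. After x ≤ 16: [(9,5/8) (16,3/16) (16,16) (12,18) (9,18)]
3. After y ≥ 9: [(9,9) (16,9) (16,16) (12,18) (9,18)]
4. After y ≤ 19: [(9,9) (16,9) (16,16) (12,18) (9,18)]
5. Canonical ring: [(9,9) (16,9) (16,16) (12,18) (9,18)]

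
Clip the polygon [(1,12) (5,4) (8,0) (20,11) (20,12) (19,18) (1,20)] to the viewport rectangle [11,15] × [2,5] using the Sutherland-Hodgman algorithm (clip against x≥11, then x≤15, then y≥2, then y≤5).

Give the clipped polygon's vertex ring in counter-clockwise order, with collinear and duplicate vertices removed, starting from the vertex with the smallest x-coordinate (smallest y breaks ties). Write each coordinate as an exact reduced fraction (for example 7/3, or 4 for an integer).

1. After x ≥ 11: [(11,11/4) (20,11) (20,12) (19,18) (11,170/9)]
2. After x ≤ 15: [(11,11/4) (15,77/12) (15,166/9) (11,170/9)]
3. After y ≥ 2: [(11,11/4) (15,77/12) (15,166/9) (11,170/9)]
4. After y ≤ 5: [(11,5) (11,11/4) (148/11,5)]
5. Canonical ring: [(11,11/4) (148/11,5) (11,5)]

Clipped polygon: [(11,11/4) (148/11,5) (11,5)]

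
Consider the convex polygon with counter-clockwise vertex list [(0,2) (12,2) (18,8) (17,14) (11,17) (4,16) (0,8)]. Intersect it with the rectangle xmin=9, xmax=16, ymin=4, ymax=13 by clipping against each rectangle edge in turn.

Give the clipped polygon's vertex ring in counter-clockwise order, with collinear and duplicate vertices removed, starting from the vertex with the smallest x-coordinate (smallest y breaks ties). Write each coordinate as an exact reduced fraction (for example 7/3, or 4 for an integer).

1. After x ≥ 9: [(9,2) (12,2) (18,8) (17,14) (11,17) (9,117/7)]
2. After x ≤ 16: [(9,2) (12,2) (16,6) (16,29/2) (11,17) (9,117/7)]
3. After y ≥ 4: [(9,4) (14,4) (16,6) (16,29/2) (11,17) (9,117/7)]
4. After y ≤ 13: [(9,13) (9,4) (14,4) (16,6) (16,13)]
5. Canonical ring: [(9,4) (14,4) (16,6) (16,13) (9,13)]

Clipped polygon: [(9,4) (14,4) (16,6) (16,13) (9,13)]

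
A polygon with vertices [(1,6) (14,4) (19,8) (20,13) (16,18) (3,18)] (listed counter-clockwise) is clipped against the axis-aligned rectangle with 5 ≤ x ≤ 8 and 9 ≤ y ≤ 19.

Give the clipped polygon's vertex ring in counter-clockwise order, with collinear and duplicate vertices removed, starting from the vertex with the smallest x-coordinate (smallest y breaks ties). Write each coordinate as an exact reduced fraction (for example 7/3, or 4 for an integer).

Clipped polygon: [(5,9) (8,9) (8,18) (5,18)]

1. After x ≥ 5: [(5,70/13) (14,4) (19,8) (20,13) (16,18) (5,18)]
2. After x ≤ 8: [(5,70/13) (8,64/13) (8,18) (5,18)]
3. After y ≥ 9: [(5,9) (8,9) (8,18) (5,18)]
4. After y ≤ 19: [(5,9) (8,9) (8,18) (5,18)]
5. Canonical ring: [(5,9) (8,9) (8,18) (5,18)]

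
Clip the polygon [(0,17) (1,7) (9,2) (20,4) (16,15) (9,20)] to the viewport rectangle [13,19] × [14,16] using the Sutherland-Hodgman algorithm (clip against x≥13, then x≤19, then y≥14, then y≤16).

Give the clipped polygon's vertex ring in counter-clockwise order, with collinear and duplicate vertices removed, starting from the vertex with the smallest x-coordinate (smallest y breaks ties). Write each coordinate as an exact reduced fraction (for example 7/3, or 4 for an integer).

1. After x ≥ 13: [(13,30/11) (20,4) (16,15) (13,120/7)]
2. After x ≤ 19: [(13,30/11) (19,42/11) (19,27/4) (16,15) (13,120/7)]
3. After y ≥ 14: [(13,14) (180/11,14) (16,15) (13,120/7)]
4. After y ≤ 16: [(13,16) (13,14) (180/11,14) (16,15) (73/5,16)]
5. Canonical ring: [(13,14) (180/11,14) (16,15) (73/5,16) (13,16)]

Clipped polygon: [(13,14) (180/11,14) (16,15) (73/5,16) (13,16)]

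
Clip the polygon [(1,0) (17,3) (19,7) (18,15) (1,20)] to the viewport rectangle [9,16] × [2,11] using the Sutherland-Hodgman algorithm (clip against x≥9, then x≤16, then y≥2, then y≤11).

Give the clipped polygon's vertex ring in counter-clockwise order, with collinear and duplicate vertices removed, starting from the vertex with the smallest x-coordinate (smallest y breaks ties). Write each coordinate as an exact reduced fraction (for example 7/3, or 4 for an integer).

1. After x ≥ 9: [(9,3/2) (17,3) (19,7) (18,15) (9,300/17)]
2. After x ≤ 16: [(9,3/2) (16,45/16) (16,265/17) (9,300/17)]
3. After y ≥ 2: [(9,2) (35/3,2) (16,45/16) (16,265/17) (9,300/17)]
4. After y ≤ 11: [(9,11) (9,2) (35/3,2) (16,45/16) (16,11)]
5. Canonical ring: [(9,2) (35/3,2) (16,45/16) (16,11) (9,11)]

Clipped polygon: [(9,2) (35/3,2) (16,45/16) (16,11) (9,11)]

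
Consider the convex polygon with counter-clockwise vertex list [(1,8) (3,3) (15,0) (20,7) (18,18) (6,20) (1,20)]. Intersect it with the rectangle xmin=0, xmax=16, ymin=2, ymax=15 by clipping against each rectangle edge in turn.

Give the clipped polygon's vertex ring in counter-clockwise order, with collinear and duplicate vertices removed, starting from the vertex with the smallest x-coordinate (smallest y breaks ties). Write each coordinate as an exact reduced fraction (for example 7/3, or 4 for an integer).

Clipped polygon: [(1,8) (3,3) (7,2) (16,2) (16,15) (1,15)]

1. After x ≥ 0: [(1,8) (3,3) (15,0) (20,7) (18,18) (6,20) (1,20)]
2. After x ≤ 16: [(1,8) (3,3) (15,0) (16,7/5) (16,55/3) (6,20) (1,20)]
3. After y ≥ 2: [(1,8) (3,3) (7,2) (16,2) (16,55/3) (6,20) (1,20)]
4. After y ≤ 15: [(1,15) (1,8) (3,3) (7,2) (16,2) (16,15)]
5. Canonical ring: [(1,8) (3,3) (7,2) (16,2) (16,15) (1,15)]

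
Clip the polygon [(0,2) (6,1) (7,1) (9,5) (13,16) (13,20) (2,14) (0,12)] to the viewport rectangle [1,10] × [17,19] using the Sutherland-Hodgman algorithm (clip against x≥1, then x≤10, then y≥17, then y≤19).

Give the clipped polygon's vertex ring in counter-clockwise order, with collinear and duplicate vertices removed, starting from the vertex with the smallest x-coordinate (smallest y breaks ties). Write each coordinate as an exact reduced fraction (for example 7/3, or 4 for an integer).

Clipped polygon: [(15/2,17) (10,17) (10,202/11)]

1. After x ≥ 1: [(1,11/6) (6,1) (7,1) (9,5) (13,16) (13,20) (2,14) (1,13)]
2. After x ≤ 10: [(1,11/6) (6,1) (7,1) (9,5) (10,31/4) (10,202/11) (2,14) (1,13)]
3. After y ≥ 17: [(10,17) (10,202/11) (15/2,17)]
4. After y ≤ 19: [(10,17) (10,202/11) (15/2,17)]
5. Canonical ring: [(15/2,17) (10,17) (10,202/11)]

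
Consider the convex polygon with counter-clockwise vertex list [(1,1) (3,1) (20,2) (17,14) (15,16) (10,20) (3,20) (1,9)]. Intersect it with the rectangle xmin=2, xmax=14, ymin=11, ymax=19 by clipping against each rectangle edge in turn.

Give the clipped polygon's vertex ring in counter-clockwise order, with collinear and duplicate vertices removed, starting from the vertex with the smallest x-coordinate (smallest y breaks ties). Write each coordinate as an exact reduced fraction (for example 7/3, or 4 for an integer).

1. After x ≥ 2: [(2,1) (3,1) (20,2) (17,14) (15,16) (10,20) (3,20) (2,29/2)]
2. After x ≤ 14: [(2,1) (3,1) (14,28/17) (14,84/5) (10,20) (3,20) (2,29/2)]
3. After y ≥ 11: [(2,11) (14,11) (14,84/5) (10,20) (3,20) (2,29/2)]
4. After y ≤ 19: [(2,11) (14,11) (14,84/5) (45/4,19) (31/11,19) (2,29/2)]
5. Canonical ring: [(2,11) (14,11) (14,84/5) (45/4,19) (31/11,19) (2,29/2)]

Clipped polygon: [(2,11) (14,11) (14,84/5) (45/4,19) (31/11,19) (2,29/2)]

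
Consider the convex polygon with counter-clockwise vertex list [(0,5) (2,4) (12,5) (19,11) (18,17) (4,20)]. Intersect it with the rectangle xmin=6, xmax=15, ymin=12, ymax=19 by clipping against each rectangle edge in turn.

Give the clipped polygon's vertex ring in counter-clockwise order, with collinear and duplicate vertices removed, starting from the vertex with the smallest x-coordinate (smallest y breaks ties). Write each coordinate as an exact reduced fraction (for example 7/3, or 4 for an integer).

Clipped polygon: [(6,12) (15,12) (15,247/14) (26/3,19) (6,19)]

1. After x ≥ 6: [(6,22/5) (12,5) (19,11) (18,17) (6,137/7)]
2. After x ≤ 15: [(6,22/5) (12,5) (15,53/7) (15,247/14) (6,137/7)]
3. After y ≥ 12: [(6,12) (15,12) (15,247/14) (6,137/7)]
4. After y ≤ 19: [(6,19) (6,12) (15,12) (15,247/14) (26/3,19)]
5. Canonical ring: [(6,12) (15,12) (15,247/14) (26/3,19) (6,19)]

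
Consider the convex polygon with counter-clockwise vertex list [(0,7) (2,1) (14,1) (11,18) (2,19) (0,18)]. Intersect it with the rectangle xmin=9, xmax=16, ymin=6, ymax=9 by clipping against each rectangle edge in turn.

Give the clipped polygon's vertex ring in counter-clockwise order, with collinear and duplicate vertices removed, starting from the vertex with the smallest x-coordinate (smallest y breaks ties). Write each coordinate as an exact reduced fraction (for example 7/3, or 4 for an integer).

Clipped polygon: [(9,6) (223/17,6) (214/17,9) (9,9)]

1. After x ≥ 9: [(9,1) (14,1) (11,18) (9,164/9)]
2. After x ≤ 16: [(9,1) (14,1) (11,18) (9,164/9)]
3. After y ≥ 6: [(9,6) (223/17,6) (11,18) (9,164/9)]
4. After y ≤ 9: [(9,9) (9,6) (223/17,6) (214/17,9)]
5. Canonical ring: [(9,6) (223/17,6) (214/17,9) (9,9)]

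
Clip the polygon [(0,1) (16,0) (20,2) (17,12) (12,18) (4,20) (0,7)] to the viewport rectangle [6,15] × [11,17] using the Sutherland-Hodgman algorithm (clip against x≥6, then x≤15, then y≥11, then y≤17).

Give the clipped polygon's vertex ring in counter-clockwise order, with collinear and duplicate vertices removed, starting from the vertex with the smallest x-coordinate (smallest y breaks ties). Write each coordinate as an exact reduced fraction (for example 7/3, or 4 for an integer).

Clipped polygon: [(6,11) (15,11) (15,72/5) (77/6,17) (6,17)]

1. After x ≥ 6: [(6,5/8) (16,0) (20,2) (17,12) (12,18) (6,39/2)]
2. After x ≤ 15: [(6,5/8) (15,1/16) (15,72/5) (12,18) (6,39/2)]
3. After y ≥ 11: [(6,11) (15,11) (15,72/5) (12,18) (6,39/2)]
4. After y ≤ 17: [(6,17) (6,11) (15,11) (15,72/5) (77/6,17)]
5. Canonical ring: [(6,11) (15,11) (15,72/5) (77/6,17) (6,17)]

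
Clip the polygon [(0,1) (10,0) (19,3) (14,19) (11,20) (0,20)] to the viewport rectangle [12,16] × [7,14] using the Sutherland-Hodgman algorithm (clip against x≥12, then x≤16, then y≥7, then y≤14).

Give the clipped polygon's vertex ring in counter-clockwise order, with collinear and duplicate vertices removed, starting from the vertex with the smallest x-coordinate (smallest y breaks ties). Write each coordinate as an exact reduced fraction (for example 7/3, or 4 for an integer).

Clipped polygon: [(12,7) (16,7) (16,63/5) (249/16,14) (12,14)]

1. After x ≥ 12: [(12,2/3) (19,3) (14,19) (12,59/3)]
2. After x ≤ 16: [(12,2/3) (16,2) (16,63/5) (14,19) (12,59/3)]
3. After y ≥ 7: [(12,7) (16,7) (16,63/5) (14,19) (12,59/3)]
4. After y ≤ 14: [(12,14) (12,7) (16,7) (16,63/5) (249/16,14)]
5. Canonical ring: [(12,7) (16,7) (16,63/5) (249/16,14) (12,14)]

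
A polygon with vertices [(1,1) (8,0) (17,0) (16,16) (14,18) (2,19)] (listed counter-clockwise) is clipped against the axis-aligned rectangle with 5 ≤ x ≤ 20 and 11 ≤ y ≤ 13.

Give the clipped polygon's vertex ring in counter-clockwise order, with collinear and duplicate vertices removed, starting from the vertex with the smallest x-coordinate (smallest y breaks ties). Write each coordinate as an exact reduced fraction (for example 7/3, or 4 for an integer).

1. After x ≥ 5: [(5,3/7) (8,0) (17,0) (16,16) (14,18) (5,75/4)]
2. After x ≤ 20: [(5,3/7) (8,0) (17,0) (16,16) (14,18) (5,75/4)]
3. After y ≥ 11: [(5,11) (261/16,11) (16,16) (14,18) (5,75/4)]
4. After y ≤ 13: [(5,13) (5,11) (261/16,11) (259/16,13)]
5. Canonical ring: [(5,11) (261/16,11) (259/16,13) (5,13)]

Clipped polygon: [(5,11) (261/16,11) (259/16,13) (5,13)]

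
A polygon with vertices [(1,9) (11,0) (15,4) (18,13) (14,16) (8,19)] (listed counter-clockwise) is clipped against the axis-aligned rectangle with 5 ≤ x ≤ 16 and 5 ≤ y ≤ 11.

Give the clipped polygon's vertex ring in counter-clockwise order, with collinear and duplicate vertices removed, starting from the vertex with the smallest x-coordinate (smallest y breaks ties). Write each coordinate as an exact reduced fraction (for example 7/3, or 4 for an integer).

1. After x ≥ 5: [(5,103/7) (5,27/5) (11,0) (15,4) (18,13) (14,16) (8,19)]
2. After x ≤ 16: [(5,103/7) (5,27/5) (11,0) (15,4) (16,7) (16,29/2) (14,16) (8,19)]
3. After y ≥ 5: [(5,103/7) (5,27/5) (49/9,5) (46/3,5) (16,7) (16,29/2) (14,16) (8,19)]
4. After y ≤ 11: [(5,11) (5,27/5) (49/9,5) (46/3,5) (16,7) (16,11)]
5. Canonical ring: [(5,27/5) (49/9,5) (46/3,5) (16,7) (16,11) (5,11)]

Clipped polygon: [(5,27/5) (49/9,5) (46/3,5) (16,7) (16,11) (5,11)]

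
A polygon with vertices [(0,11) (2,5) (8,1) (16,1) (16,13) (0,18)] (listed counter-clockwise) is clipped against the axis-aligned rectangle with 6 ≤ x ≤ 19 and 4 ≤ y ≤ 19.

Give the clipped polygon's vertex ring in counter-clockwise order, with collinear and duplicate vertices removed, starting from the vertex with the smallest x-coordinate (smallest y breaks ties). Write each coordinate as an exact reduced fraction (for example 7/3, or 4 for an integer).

1. After x ≥ 6: [(6,7/3) (8,1) (16,1) (16,13) (6,129/8)]
2. After x ≤ 19: [(6,7/3) (8,1) (16,1) (16,13) (6,129/8)]
3. After y ≥ 4: [(6,4) (16,4) (16,13) (6,129/8)]
4. After y ≤ 19: [(6,4) (16,4) (16,13) (6,129/8)]
5. Canonical ring: [(6,4) (16,4) (16,13) (6,129/8)]

Clipped polygon: [(6,4) (16,4) (16,13) (6,129/8)]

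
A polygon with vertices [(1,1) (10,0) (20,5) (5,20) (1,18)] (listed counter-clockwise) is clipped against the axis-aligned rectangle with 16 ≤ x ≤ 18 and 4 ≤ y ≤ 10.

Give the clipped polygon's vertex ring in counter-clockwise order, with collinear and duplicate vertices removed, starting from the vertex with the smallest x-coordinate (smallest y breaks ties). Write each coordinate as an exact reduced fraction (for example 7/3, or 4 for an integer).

Clipped polygon: [(16,4) (18,4) (18,7) (16,9)]

1. After x ≥ 16: [(16,3) (20,5) (16,9)]
2. After x ≤ 18: [(16,3) (18,4) (18,7) (16,9)]
3. After y ≥ 4: [(16,4) (18,4) (18,4) (18,7) (16,9)]
4. After y ≤ 10: [(16,4) (18,4) (18,4) (18,7) (16,9)]
5. Canonical ring: [(16,4) (18,4) (18,7) (16,9)]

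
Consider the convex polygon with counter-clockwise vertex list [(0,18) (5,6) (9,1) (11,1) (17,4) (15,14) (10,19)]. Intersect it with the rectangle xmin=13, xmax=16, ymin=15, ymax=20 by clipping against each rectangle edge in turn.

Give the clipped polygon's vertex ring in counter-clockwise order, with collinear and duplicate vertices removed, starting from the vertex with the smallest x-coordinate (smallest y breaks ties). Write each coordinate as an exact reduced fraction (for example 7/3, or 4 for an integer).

Clipped polygon: [(13,15) (14,15) (13,16)]

1. After x ≥ 13: [(13,2) (17,4) (15,14) (13,16)]
2. After x ≤ 16: [(13,2) (16,7/2) (16,9) (15,14) (13,16)]
3. After y ≥ 15: [(13,15) (14,15) (13,16)]
4. After y ≤ 20: [(13,15) (14,15) (13,16)]
5. Canonical ring: [(13,15) (14,15) (13,16)]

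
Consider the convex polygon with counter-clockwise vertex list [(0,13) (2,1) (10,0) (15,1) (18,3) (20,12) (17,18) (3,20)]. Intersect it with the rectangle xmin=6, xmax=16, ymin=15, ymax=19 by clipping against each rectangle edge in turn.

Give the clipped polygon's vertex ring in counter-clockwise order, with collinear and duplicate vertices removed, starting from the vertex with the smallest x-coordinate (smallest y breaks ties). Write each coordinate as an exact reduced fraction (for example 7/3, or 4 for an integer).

Clipped polygon: [(6,15) (16,15) (16,127/7) (10,19) (6,19)]

1. After x ≥ 6: [(6,1/2) (10,0) (15,1) (18,3) (20,12) (17,18) (6,137/7)]
2. After x ≤ 16: [(6,1/2) (10,0) (15,1) (16,5/3) (16,127/7) (6,137/7)]
3. After y ≥ 15: [(6,15) (16,15) (16,127/7) (6,137/7)]
4. After y ≤ 19: [(6,19) (6,15) (16,15) (16,127/7) (10,19)]
5. Canonical ring: [(6,15) (16,15) (16,127/7) (10,19) (6,19)]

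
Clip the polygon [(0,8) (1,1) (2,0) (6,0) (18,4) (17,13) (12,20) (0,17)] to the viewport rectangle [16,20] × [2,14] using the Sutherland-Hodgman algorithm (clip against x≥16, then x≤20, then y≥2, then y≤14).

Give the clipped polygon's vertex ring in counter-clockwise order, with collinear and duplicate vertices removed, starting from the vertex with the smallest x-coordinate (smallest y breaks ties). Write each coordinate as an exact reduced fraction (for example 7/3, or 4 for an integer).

1. After x ≥ 16: [(16,10/3) (18,4) (17,13) (16,72/5)]
2. After x ≤ 20: [(16,10/3) (18,4) (17,13) (16,72/5)]
3. After y ≥ 2: [(16,10/3) (18,4) (17,13) (16,72/5)]
4. After y ≤ 14: [(16,14) (16,10/3) (18,4) (17,13) (114/7,14)]
5. Canonical ring: [(16,10/3) (18,4) (17,13) (114/7,14) (16,14)]

Clipped polygon: [(16,10/3) (18,4) (17,13) (114/7,14) (16,14)]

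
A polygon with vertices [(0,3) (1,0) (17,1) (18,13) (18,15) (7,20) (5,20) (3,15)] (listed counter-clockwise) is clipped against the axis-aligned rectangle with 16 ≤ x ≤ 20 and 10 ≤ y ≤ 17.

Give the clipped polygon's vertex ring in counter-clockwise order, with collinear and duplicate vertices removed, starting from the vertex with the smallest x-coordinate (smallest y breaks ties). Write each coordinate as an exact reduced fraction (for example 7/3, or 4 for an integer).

Clipped polygon: [(16,10) (71/4,10) (18,13) (18,15) (16,175/11)]

1. After x ≥ 16: [(16,15/16) (17,1) (18,13) (18,15) (16,175/11)]
2. After x ≤ 20: [(16,15/16) (17,1) (18,13) (18,15) (16,175/11)]
3. After y ≥ 10: [(16,10) (71/4,10) (18,13) (18,15) (16,175/11)]
4. After y ≤ 17: [(16,10) (71/4,10) (18,13) (18,15) (16,175/11)]
5. Canonical ring: [(16,10) (71/4,10) (18,13) (18,15) (16,175/11)]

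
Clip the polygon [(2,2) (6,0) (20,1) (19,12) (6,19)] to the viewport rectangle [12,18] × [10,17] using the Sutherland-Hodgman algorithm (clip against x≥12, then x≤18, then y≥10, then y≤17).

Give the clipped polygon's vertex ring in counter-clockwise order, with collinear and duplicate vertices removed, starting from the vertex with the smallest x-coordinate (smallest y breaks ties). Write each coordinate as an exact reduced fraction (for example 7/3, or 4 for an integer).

Clipped polygon: [(12,10) (18,10) (18,163/13) (12,205/13)]

1. After x ≥ 12: [(12,3/7) (20,1) (19,12) (12,205/13)]
2. After x ≤ 18: [(12,3/7) (18,6/7) (18,163/13) (12,205/13)]
3. After y ≥ 10: [(12,10) (18,10) (18,163/13) (12,205/13)]
4. After y ≤ 17: [(12,10) (18,10) (18,163/13) (12,205/13)]
5. Canonical ring: [(12,10) (18,10) (18,163/13) (12,205/13)]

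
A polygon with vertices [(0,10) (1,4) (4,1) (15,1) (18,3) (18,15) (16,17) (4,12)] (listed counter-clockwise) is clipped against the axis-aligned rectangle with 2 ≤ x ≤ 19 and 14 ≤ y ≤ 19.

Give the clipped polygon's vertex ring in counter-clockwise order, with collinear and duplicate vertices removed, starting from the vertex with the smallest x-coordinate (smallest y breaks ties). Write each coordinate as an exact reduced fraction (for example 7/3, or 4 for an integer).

Clipped polygon: [(44/5,14) (18,14) (18,15) (16,17)]

1. After x ≥ 2: [(2,11) (2,3) (4,1) (15,1) (18,3) (18,15) (16,17) (4,12)]
2. After x ≤ 19: [(2,11) (2,3) (4,1) (15,1) (18,3) (18,15) (16,17) (4,12)]
3. After y ≥ 14: [(18,14) (18,15) (16,17) (44/5,14)]
4. After y ≤ 19: [(18,14) (18,15) (16,17) (44/5,14)]
5. Canonical ring: [(44/5,14) (18,14) (18,15) (16,17)]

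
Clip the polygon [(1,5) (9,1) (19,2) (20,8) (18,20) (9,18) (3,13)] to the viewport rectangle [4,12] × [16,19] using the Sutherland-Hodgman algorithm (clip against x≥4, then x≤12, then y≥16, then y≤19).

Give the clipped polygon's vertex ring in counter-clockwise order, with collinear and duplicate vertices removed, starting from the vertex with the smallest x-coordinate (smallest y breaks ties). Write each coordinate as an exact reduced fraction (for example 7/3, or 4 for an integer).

1. After x ≥ 4: [(4,7/2) (9,1) (19,2) (20,8) (18,20) (9,18) (4,83/6)]
2. After x ≤ 12: [(4,7/2) (9,1) (12,13/10) (12,56/3) (9,18) (4,83/6)]
3. After y ≥ 16: [(12,16) (12,56/3) (9,18) (33/5,16)]
4. After y ≤ 19: [(12,16) (12,56/3) (9,18) (33/5,16)]
5. Canonical ring: [(33/5,16) (12,16) (12,56/3) (9,18)]

Clipped polygon: [(33/5,16) (12,16) (12,56/3) (9,18)]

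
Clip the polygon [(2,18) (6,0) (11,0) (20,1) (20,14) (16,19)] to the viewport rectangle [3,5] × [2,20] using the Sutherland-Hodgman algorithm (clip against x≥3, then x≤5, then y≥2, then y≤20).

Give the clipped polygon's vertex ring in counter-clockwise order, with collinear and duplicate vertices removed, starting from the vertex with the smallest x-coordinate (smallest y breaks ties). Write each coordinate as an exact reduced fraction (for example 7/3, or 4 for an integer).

Clipped polygon: [(3,27/2) (5,9/2) (5,255/14) (3,253/14)]

1. After x ≥ 3: [(3,253/14) (3,27/2) (6,0) (11,0) (20,1) (20,14) (16,19)]
2. After x ≤ 5: [(5,255/14) (3,253/14) (3,27/2) (5,9/2)]
3. After y ≥ 2: [(5,255/14) (3,253/14) (3,27/2) (5,9/2)]
4. After y ≤ 20: [(5,255/14) (3,253/14) (3,27/2) (5,9/2)]
5. Canonical ring: [(3,27/2) (5,9/2) (5,255/14) (3,253/14)]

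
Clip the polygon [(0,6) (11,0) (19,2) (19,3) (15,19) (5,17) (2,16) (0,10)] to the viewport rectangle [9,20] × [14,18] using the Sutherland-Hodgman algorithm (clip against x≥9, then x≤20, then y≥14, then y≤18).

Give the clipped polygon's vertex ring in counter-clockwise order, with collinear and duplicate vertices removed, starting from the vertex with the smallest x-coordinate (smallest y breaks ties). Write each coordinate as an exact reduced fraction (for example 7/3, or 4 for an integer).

Clipped polygon: [(9,14) (65/4,14) (61/4,18) (10,18) (9,89/5)]

1. After x ≥ 9: [(9,12/11) (11,0) (19,2) (19,3) (15,19) (9,89/5)]
2. After x ≤ 20: [(9,12/11) (11,0) (19,2) (19,3) (15,19) (9,89/5)]
3. After y ≥ 14: [(9,14) (65/4,14) (15,19) (9,89/5)]
4. After y ≤ 18: [(9,14) (65/4,14) (61/4,18) (10,18) (9,89/5)]
5. Canonical ring: [(9,14) (65/4,14) (61/4,18) (10,18) (9,89/5)]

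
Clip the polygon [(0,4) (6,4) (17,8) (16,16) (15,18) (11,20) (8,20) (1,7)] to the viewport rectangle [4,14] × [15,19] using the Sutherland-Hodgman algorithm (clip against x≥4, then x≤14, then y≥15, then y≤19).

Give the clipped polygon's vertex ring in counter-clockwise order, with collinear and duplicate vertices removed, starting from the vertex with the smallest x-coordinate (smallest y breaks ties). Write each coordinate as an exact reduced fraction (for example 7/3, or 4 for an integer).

1. After x ≥ 4: [(4,4) (6,4) (17,8) (16,16) (15,18) (11,20) (8,20) (4,88/7)]
2. After x ≤ 14: [(4,4) (6,4) (14,76/11) (14,37/2) (11,20) (8,20) (4,88/7)]
3. After y ≥ 15: [(14,15) (14,37/2) (11,20) (8,20) (69/13,15)]
4. After y ≤ 19: [(14,15) (14,37/2) (13,19) (97/13,19) (69/13,15)]
5. Canonical ring: [(69/13,15) (14,15) (14,37/2) (13,19) (97/13,19)]

Clipped polygon: [(69/13,15) (14,15) (14,37/2) (13,19) (97/13,19)]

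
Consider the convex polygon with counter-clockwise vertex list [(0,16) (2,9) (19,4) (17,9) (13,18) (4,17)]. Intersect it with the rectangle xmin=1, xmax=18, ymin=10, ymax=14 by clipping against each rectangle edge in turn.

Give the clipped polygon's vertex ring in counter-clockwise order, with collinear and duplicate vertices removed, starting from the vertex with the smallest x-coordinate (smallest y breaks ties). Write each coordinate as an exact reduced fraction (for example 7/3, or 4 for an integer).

1. After x ≥ 1: [(1,65/4) (1,25/2) (2,9) (19,4) (17,9) (13,18) (4,17)]
2. After x ≤ 18: [(1,65/4) (1,25/2) (2,9) (18,73/17) (18,13/2) (17,9) (13,18) (4,17)]
3. After y ≥ 10: [(1,65/4) (1,25/2) (12/7,10) (149/9,10) (13,18) (4,17)]
4. After y ≤ 14: [(1,14) (1,25/2) (12/7,10) (149/9,10) (133/9,14)]
5. Canonical ring: [(1,25/2) (12/7,10) (149/9,10) (133/9,14) (1,14)]

Clipped polygon: [(1,25/2) (12/7,10) (149/9,10) (133/9,14) (1,14)]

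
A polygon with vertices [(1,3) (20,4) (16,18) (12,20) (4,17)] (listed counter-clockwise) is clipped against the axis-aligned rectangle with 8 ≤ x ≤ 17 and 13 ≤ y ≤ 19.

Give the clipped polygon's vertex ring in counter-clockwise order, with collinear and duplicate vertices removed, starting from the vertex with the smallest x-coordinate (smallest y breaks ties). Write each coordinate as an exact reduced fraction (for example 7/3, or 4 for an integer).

Clipped polygon: [(8,13) (17,13) (17,29/2) (16,18) (14,19) (28/3,19) (8,37/2)]

1. After x ≥ 8: [(8,64/19) (20,4) (16,18) (12,20) (8,37/2)]
2. After x ≤ 17: [(8,64/19) (17,73/19) (17,29/2) (16,18) (12,20) (8,37/2)]
3. After y ≥ 13: [(8,13) (17,13) (17,29/2) (16,18) (12,20) (8,37/2)]
4. After y ≤ 19: [(8,13) (17,13) (17,29/2) (16,18) (14,19) (28/3,19) (8,37/2)]
5. Canonical ring: [(8,13) (17,13) (17,29/2) (16,18) (14,19) (28/3,19) (8,37/2)]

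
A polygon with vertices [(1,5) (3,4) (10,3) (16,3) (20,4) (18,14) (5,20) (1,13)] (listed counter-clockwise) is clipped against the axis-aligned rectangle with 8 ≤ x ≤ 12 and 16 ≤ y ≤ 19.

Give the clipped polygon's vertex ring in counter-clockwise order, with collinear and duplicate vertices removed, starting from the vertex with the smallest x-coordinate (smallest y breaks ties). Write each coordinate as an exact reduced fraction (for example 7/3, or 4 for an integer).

Clipped polygon: [(8,16) (12,16) (12,218/13) (8,242/13)]

1. After x ≥ 8: [(8,23/7) (10,3) (16,3) (20,4) (18,14) (8,242/13)]
2. After x ≤ 12: [(8,23/7) (10,3) (12,3) (12,218/13) (8,242/13)]
3. After y ≥ 16: [(8,16) (12,16) (12,218/13) (8,242/13)]
4. After y ≤ 19: [(8,16) (12,16) (12,218/13) (8,242/13)]
5. Canonical ring: [(8,16) (12,16) (12,218/13) (8,242/13)]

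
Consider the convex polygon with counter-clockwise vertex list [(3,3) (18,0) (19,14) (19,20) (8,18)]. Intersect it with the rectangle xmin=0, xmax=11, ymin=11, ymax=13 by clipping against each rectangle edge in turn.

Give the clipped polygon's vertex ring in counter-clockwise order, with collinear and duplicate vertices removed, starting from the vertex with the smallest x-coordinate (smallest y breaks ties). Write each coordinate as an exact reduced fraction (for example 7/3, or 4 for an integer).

1. After x ≥ 0: [(3,3) (18,0) (19,14) (19,20) (8,18)]
2. After x ≤ 11: [(3,3) (11,7/5) (11,204/11) (8,18)]
3. After y ≥ 11: [(17/3,11) (11,11) (11,204/11) (8,18)]
4. After y ≤ 13: [(19/3,13) (17/3,11) (11,11) (11,13)]
5. Canonical ring: [(17/3,11) (11,11) (11,13) (19/3,13)]

Clipped polygon: [(17/3,11) (11,11) (11,13) (19/3,13)]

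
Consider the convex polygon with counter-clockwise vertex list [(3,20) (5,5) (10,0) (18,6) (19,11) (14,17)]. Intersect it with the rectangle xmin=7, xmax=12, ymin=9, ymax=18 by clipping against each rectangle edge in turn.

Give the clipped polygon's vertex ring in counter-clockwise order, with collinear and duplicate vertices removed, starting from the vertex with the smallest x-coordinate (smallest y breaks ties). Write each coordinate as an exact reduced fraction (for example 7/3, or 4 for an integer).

1. After x ≥ 7: [(7,208/11) (7,3) (10,0) (18,6) (19,11) (14,17)]
2. After x ≤ 12: [(12,193/11) (7,208/11) (7,3) (10,0) (12,3/2)]
3. After y ≥ 9: [(12,9) (12,193/11) (7,208/11) (7,9)]
4. After y ≤ 18: [(12,9) (12,193/11) (31/3,18) (7,18) (7,9)]
5. Canonical ring: [(7,9) (12,9) (12,193/11) (31/3,18) (7,18)]

Clipped polygon: [(7,9) (12,9) (12,193/11) (31/3,18) (7,18)]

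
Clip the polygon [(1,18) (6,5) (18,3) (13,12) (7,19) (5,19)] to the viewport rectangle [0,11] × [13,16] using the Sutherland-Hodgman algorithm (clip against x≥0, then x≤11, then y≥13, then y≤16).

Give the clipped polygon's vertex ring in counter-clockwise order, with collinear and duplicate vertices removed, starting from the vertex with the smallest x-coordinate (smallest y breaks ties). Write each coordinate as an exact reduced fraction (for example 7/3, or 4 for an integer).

Clipped polygon: [(23/13,16) (38/13,13) (11,13) (11,43/3) (67/7,16)]

1. After x ≥ 0: [(1,18) (6,5) (18,3) (13,12) (7,19) (5,19)]
2. After x ≤ 11: [(1,18) (6,5) (11,25/6) (11,43/3) (7,19) (5,19)]
3. After y ≥ 13: [(1,18) (38/13,13) (11,13) (11,43/3) (7,19) (5,19)]
4. After y ≤ 16: [(23/13,16) (38/13,13) (11,13) (11,43/3) (67/7,16)]
5. Canonical ring: [(23/13,16) (38/13,13) (11,13) (11,43/3) (67/7,16)]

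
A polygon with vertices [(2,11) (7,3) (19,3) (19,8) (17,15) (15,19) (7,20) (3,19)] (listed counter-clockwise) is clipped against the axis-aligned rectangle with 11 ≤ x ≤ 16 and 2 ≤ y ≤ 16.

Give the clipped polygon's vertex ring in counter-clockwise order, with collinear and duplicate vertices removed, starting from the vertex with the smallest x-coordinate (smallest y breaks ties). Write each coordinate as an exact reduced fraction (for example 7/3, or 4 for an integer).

1. After x ≥ 11: [(11,3) (19,3) (19,8) (17,15) (15,19) (11,39/2)]
2. After x ≤ 16: [(11,3) (16,3) (16,17) (15,19) (11,39/2)]
3. After y ≥ 2: [(11,3) (16,3) (16,17) (15,19) (11,39/2)]
4. After y ≤ 16: [(11,16) (11,3) (16,3) (16,16)]
5. Canonical ring: [(11,3) (16,3) (16,16) (11,16)]

Clipped polygon: [(11,3) (16,3) (16,16) (11,16)]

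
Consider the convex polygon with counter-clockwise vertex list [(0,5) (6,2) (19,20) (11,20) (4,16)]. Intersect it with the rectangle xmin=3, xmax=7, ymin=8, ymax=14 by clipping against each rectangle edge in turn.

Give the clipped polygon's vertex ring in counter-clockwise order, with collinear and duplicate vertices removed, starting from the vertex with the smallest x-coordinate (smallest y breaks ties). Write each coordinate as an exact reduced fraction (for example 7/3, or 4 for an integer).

1. After x ≥ 3: [(3,53/4) (3,7/2) (6,2) (19,20) (11,20) (4,16)]
2. After x ≤ 7: [(3,53/4) (3,7/2) (6,2) (7,44/13) (7,124/7) (4,16)]
3. After y ≥ 8: [(3,53/4) (3,8) (7,8) (7,124/7) (4,16)]
4. After y ≤ 14: [(36/11,14) (3,53/4) (3,8) (7,8) (7,14)]
5. Canonical ring: [(3,8) (7,8) (7,14) (36/11,14) (3,53/4)]

Clipped polygon: [(3,8) (7,8) (7,14) (36/11,14) (3,53/4)]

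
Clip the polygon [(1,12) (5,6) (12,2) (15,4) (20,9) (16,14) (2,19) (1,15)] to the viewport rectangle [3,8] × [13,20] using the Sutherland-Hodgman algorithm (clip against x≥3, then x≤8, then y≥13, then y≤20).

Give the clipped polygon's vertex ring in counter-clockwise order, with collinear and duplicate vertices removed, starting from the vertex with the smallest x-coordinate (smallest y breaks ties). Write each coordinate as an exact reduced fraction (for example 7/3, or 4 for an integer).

Clipped polygon: [(3,13) (8,13) (8,118/7) (3,261/14)]

1. After x ≥ 3: [(3,9) (5,6) (12,2) (15,4) (20,9) (16,14) (3,261/14)]
2. After x ≤ 8: [(3,9) (5,6) (8,30/7) (8,118/7) (3,261/14)]
3. After y ≥ 13: [(3,13) (8,13) (8,118/7) (3,261/14)]
4. After y ≤ 20: [(3,13) (8,13) (8,118/7) (3,261/14)]
5. Canonical ring: [(3,13) (8,13) (8,118/7) (3,261/14)]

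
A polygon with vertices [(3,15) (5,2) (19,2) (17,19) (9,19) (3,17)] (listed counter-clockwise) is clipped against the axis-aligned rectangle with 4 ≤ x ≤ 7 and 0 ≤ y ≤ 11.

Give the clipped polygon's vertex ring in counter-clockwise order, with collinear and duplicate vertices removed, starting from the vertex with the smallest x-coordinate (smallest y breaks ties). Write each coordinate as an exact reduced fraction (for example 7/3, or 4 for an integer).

1. After x ≥ 4: [(4,17/2) (5,2) (19,2) (17,19) (9,19) (4,52/3)]
2. After x ≤ 7: [(4,17/2) (5,2) (7,2) (7,55/3) (4,52/3)]
3. After y ≥ 0: [(4,17/2) (5,2) (7,2) (7,55/3) (4,52/3)]
4. After y ≤ 11: [(4,11) (4,17/2) (5,2) (7,2) (7,11)]
5. Canonical ring: [(4,17/2) (5,2) (7,2) (7,11) (4,11)]

Clipped polygon: [(4,17/2) (5,2) (7,2) (7,11) (4,11)]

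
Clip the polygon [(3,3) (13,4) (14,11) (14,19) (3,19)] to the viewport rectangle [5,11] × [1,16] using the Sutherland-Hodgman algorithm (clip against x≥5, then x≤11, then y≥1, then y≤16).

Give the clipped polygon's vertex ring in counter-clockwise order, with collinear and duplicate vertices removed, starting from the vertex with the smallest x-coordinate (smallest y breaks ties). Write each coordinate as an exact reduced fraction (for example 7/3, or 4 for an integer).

Clipped polygon: [(5,16/5) (11,19/5) (11,16) (5,16)]

1. After x ≥ 5: [(5,16/5) (13,4) (14,11) (14,19) (5,19)]
2. After x ≤ 11: [(5,16/5) (11,19/5) (11,19) (5,19)]
3. After y ≥ 1: [(5,16/5) (11,19/5) (11,19) (5,19)]
4. After y ≤ 16: [(5,16) (5,16/5) (11,19/5) (11,16)]
5. Canonical ring: [(5,16/5) (11,19/5) (11,16) (5,16)]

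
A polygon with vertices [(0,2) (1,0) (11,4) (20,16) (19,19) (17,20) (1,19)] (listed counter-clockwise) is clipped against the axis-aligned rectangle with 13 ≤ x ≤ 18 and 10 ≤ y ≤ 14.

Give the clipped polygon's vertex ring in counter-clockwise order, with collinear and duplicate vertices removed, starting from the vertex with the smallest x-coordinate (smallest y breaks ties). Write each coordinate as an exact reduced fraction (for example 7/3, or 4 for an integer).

Clipped polygon: [(13,10) (31/2,10) (18,40/3) (18,14) (13,14)]

1. After x ≥ 13: [(13,20/3) (20,16) (19,19) (17,20) (13,79/4)]
2. After x ≤ 18: [(13,20/3) (18,40/3) (18,39/2) (17,20) (13,79/4)]
3. After y ≥ 10: [(13,10) (31/2,10) (18,40/3) (18,39/2) (17,20) (13,79/4)]
4. After y ≤ 14: [(13,14) (13,10) (31/2,10) (18,40/3) (18,14)]
5. Canonical ring: [(13,10) (31/2,10) (18,40/3) (18,14) (13,14)]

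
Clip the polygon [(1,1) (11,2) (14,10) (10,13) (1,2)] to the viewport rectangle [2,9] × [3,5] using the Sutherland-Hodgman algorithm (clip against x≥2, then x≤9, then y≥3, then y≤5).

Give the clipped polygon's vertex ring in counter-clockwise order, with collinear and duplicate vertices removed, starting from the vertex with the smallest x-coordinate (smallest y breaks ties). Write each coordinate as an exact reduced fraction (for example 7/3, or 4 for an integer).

Clipped polygon: [(2,3) (9,3) (9,5) (38/11,5) (2,29/9)]

1. After x ≥ 2: [(2,11/10) (11,2) (14,10) (10,13) (2,29/9)]
2. After x ≤ 9: [(2,11/10) (9,9/5) (9,106/9) (2,29/9)]
3. After y ≥ 3: [(2,3) (9,3) (9,106/9) (2,29/9)]
4. After y ≤ 5: [(2,3) (9,3) (9,5) (38/11,5) (2,29/9)]
5. Canonical ring: [(2,3) (9,3) (9,5) (38/11,5) (2,29/9)]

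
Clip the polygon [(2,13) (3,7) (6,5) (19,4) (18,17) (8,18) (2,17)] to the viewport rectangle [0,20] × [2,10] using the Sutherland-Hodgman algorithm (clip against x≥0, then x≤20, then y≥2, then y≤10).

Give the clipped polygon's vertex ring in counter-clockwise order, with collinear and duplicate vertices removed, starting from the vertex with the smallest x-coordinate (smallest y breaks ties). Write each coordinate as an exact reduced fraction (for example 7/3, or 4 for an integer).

Clipped polygon: [(5/2,10) (3,7) (6,5) (19,4) (241/13,10)]

1. After x ≥ 0: [(2,13) (3,7) (6,5) (19,4) (18,17) (8,18) (2,17)]
2. After x ≤ 20: [(2,13) (3,7) (6,5) (19,4) (18,17) (8,18) (2,17)]
3. After y ≥ 2: [(2,13) (3,7) (6,5) (19,4) (18,17) (8,18) (2,17)]
4. After y ≤ 10: [(5/2,10) (3,7) (6,5) (19,4) (241/13,10)]
5. Canonical ring: [(5/2,10) (3,7) (6,5) (19,4) (241/13,10)]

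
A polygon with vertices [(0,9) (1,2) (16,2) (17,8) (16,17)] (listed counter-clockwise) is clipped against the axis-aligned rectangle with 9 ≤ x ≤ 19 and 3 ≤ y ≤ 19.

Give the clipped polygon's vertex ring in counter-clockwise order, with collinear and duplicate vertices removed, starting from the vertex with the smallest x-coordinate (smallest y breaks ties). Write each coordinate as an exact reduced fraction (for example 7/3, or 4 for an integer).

Clipped polygon: [(9,3) (97/6,3) (17,8) (16,17) (9,27/2)]

1. After x ≥ 9: [(9,27/2) (9,2) (16,2) (17,8) (16,17)]
2. After x ≤ 19: [(9,27/2) (9,2) (16,2) (17,8) (16,17)]
3. After y ≥ 3: [(9,27/2) (9,3) (97/6,3) (17,8) (16,17)]
4. After y ≤ 19: [(9,27/2) (9,3) (97/6,3) (17,8) (16,17)]
5. Canonical ring: [(9,3) (97/6,3) (17,8) (16,17) (9,27/2)]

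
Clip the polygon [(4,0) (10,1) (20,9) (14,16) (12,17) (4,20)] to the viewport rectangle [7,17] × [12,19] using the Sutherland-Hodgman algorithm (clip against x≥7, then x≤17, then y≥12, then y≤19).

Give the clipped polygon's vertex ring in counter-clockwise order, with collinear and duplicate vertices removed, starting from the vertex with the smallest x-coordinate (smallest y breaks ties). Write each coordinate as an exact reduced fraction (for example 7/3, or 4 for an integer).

1. After x ≥ 7: [(7,1/2) (10,1) (20,9) (14,16) (12,17) (7,151/8)]
2. After x ≤ 17: [(7,1/2) (10,1) (17,33/5) (17,25/2) (14,16) (12,17) (7,151/8)]
3. After y ≥ 12: [(7,12) (17,12) (17,25/2) (14,16) (12,17) (7,151/8)]
4. After y ≤ 19: [(7,12) (17,12) (17,25/2) (14,16) (12,17) (7,151/8)]
5. Canonical ring: [(7,12) (17,12) (17,25/2) (14,16) (12,17) (7,151/8)]

Clipped polygon: [(7,12) (17,12) (17,25/2) (14,16) (12,17) (7,151/8)]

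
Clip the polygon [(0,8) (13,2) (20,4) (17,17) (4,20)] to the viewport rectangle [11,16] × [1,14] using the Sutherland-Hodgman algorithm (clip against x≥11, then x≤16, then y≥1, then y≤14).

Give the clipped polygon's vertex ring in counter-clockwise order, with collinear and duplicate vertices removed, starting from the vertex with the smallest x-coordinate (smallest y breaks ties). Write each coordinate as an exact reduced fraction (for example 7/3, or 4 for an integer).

Clipped polygon: [(11,38/13) (13,2) (16,20/7) (16,14) (11,14)]

1. After x ≥ 11: [(11,38/13) (13,2) (20,4) (17,17) (11,239/13)]
2. After x ≤ 16: [(11,38/13) (13,2) (16,20/7) (16,224/13) (11,239/13)]
3. After y ≥ 1: [(11,38/13) (13,2) (16,20/7) (16,224/13) (11,239/13)]
4. After y ≤ 14: [(11,14) (11,38/13) (13,2) (16,20/7) (16,14)]
5. Canonical ring: [(11,38/13) (13,2) (16,20/7) (16,14) (11,14)]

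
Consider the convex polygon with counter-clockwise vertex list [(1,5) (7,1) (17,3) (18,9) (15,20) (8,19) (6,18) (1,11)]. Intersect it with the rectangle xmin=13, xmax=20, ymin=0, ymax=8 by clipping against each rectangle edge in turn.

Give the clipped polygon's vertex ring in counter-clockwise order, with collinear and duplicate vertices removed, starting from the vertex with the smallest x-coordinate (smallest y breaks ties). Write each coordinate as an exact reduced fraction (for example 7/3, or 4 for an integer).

1. After x ≥ 13: [(13,11/5) (17,3) (18,9) (15,20) (13,138/7)]
2. After x ≤ 20: [(13,11/5) (17,3) (18,9) (15,20) (13,138/7)]
3. After y ≥ 0: [(13,11/5) (17,3) (18,9) (15,20) (13,138/7)]
4. After y ≤ 8: [(13,8) (13,11/5) (17,3) (107/6,8)]
5. Canonical ring: [(13,11/5) (17,3) (107/6,8) (13,8)]

Clipped polygon: [(13,11/5) (17,3) (107/6,8) (13,8)]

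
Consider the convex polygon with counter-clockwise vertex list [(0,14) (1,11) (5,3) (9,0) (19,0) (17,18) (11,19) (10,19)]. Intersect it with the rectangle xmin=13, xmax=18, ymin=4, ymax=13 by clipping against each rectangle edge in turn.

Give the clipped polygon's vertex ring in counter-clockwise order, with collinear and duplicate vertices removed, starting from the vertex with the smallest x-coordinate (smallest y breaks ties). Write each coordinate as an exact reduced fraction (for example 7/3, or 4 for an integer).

Clipped polygon: [(13,4) (18,4) (18,9) (158/9,13) (13,13)]

1. After x ≥ 13: [(13,0) (19,0) (17,18) (13,56/3)]
2. After x ≤ 18: [(13,0) (18,0) (18,9) (17,18) (13,56/3)]
3. After y ≥ 4: [(13,4) (18,4) (18,9) (17,18) (13,56/3)]
4. After y ≤ 13: [(13,13) (13,4) (18,4) (18,9) (158/9,13)]
5. Canonical ring: [(13,4) (18,4) (18,9) (158/9,13) (13,13)]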